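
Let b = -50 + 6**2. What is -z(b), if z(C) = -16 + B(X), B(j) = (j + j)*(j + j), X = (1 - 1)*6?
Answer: 16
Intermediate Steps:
X = 0 (X = 0*6 = 0)
B(j) = 4*j**2 (B(j) = (2*j)*(2*j) = 4*j**2)
b = -14 (b = -50 + 36 = -14)
z(C) = -16 (z(C) = -16 + 4*0**2 = -16 + 4*0 = -16 + 0 = -16)
-z(b) = -1*(-16) = 16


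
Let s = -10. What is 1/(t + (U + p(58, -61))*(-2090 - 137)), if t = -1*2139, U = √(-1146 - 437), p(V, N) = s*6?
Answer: I/(2227*√1583 + 131481*I) ≈ 5.2303e-6 + 3.5247e-6*I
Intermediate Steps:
p(V, N) = -60 (p(V, N) = -10*6 = -60)
U = I*√1583 (U = √(-1583) = I*√1583 ≈ 39.787*I)
t = -2139
1/(t + (U + p(58, -61))*(-2090 - 137)) = 1/(-2139 + (I*√1583 - 60)*(-2090 - 137)) = 1/(-2139 + (-60 + I*√1583)*(-2227)) = 1/(-2139 + (133620 - 2227*I*√1583)) = 1/(131481 - 2227*I*√1583)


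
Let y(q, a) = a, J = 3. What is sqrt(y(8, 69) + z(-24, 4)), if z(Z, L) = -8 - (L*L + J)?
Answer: sqrt(42) ≈ 6.4807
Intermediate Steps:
z(Z, L) = -11 - L**2 (z(Z, L) = -8 - (L*L + 3) = -8 - (L**2 + 3) = -8 - (3 + L**2) = -8 + (-3 - L**2) = -11 - L**2)
sqrt(y(8, 69) + z(-24, 4)) = sqrt(69 + (-11 - 1*4**2)) = sqrt(69 + (-11 - 1*16)) = sqrt(69 + (-11 - 16)) = sqrt(69 - 27) = sqrt(42)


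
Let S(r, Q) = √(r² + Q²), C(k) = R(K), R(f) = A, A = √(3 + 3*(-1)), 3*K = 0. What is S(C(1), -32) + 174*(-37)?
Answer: -6406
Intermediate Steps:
K = 0 (K = (⅓)*0 = 0)
A = 0 (A = √(3 - 3) = √0 = 0)
R(f) = 0
C(k) = 0
S(r, Q) = √(Q² + r²)
S(C(1), -32) + 174*(-37) = √((-32)² + 0²) + 174*(-37) = √(1024 + 0) - 6438 = √1024 - 6438 = 32 - 6438 = -6406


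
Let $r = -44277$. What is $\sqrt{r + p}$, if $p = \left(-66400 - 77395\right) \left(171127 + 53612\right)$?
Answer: $i \sqrt{32316388782} \approx 1.7977 \cdot 10^{5} i$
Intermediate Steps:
$p = -32316344505$ ($p = \left(-143795\right) 224739 = -32316344505$)
$\sqrt{r + p} = \sqrt{-44277 - 32316344505} = \sqrt{-32316388782} = i \sqrt{32316388782}$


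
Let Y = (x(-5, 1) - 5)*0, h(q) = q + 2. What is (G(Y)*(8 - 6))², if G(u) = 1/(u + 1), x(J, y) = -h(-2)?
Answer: 4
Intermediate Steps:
h(q) = 2 + q
x(J, y) = 0 (x(J, y) = -(2 - 2) = -1*0 = 0)
Y = 0 (Y = (0 - 5)*0 = -5*0 = 0)
G(u) = 1/(1 + u)
(G(Y)*(8 - 6))² = ((8 - 6)/(1 + 0))² = (2/1)² = (1*2)² = 2² = 4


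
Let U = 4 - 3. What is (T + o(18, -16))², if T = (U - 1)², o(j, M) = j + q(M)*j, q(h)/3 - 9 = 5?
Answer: 599076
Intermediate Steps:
q(h) = 42 (q(h) = 27 + 3*5 = 27 + 15 = 42)
U = 1
o(j, M) = 43*j (o(j, M) = j + 42*j = 43*j)
T = 0 (T = (1 - 1)² = 0² = 0)
(T + o(18, -16))² = (0 + 43*18)² = (0 + 774)² = 774² = 599076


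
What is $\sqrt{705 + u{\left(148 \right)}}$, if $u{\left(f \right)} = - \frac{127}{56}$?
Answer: $\frac{\sqrt{550942}}{28} \approx 26.509$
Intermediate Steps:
$u{\left(f \right)} = - \frac{127}{56}$ ($u{\left(f \right)} = \left(-127\right) \frac{1}{56} = - \frac{127}{56}$)
$\sqrt{705 + u{\left(148 \right)}} = \sqrt{705 - \frac{127}{56}} = \sqrt{\frac{39353}{56}} = \frac{\sqrt{550942}}{28}$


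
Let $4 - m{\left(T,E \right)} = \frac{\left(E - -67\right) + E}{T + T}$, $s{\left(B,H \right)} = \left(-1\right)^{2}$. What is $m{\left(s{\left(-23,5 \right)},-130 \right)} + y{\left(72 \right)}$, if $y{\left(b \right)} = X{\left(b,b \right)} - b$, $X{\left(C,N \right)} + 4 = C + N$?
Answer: $\frac{337}{2} \approx 168.5$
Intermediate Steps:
$s{\left(B,H \right)} = 1$
$X{\left(C,N \right)} = -4 + C + N$ ($X{\left(C,N \right)} = -4 + \left(C + N\right) = -4 + C + N$)
$m{\left(T,E \right)} = 4 - \frac{67 + 2 E}{2 T}$ ($m{\left(T,E \right)} = 4 - \frac{\left(E - -67\right) + E}{T + T} = 4 - \frac{\left(E + 67\right) + E}{2 T} = 4 - \left(\left(67 + E\right) + E\right) \frac{1}{2 T} = 4 - \left(67 + 2 E\right) \frac{1}{2 T} = 4 - \frac{67 + 2 E}{2 T}$)
$y{\left(b \right)} = -4 + b$ ($y{\left(b \right)} = \left(-4 + b + b\right) - b = \left(-4 + 2 b\right) - b = -4 + b$)
$m{\left(s{\left(-23,5 \right)},-130 \right)} + y{\left(72 \right)} = \frac{- \frac{67}{2} - -130 + 4 \cdot 1}{1} + \left(-4 + 72\right) = 1 \left(- \frac{67}{2} + 130 + 4\right) + 68 = 1 \cdot \frac{201}{2} + 68 = \frac{201}{2} + 68 = \frac{337}{2}$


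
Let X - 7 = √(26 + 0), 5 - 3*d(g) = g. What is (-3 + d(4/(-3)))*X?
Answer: -56/9 - 8*√26/9 ≈ -10.755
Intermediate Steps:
d(g) = 5/3 - g/3
X = 7 + √26 (X = 7 + √(26 + 0) = 7 + √26 ≈ 12.099)
(-3 + d(4/(-3)))*X = (-3 + (5/3 - 4/(3*(-3))))*(7 + √26) = (-3 + (5/3 - 4*(-1)/(3*3)))*(7 + √26) = (-3 + (5/3 - ⅓*(-4/3)))*(7 + √26) = (-3 + (5/3 + 4/9))*(7 + √26) = (-3 + 19/9)*(7 + √26) = -8*(7 + √26)/9 = -56/9 - 8*√26/9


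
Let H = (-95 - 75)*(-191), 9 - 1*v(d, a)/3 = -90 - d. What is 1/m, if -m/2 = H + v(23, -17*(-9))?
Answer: -1/65672 ≈ -1.5227e-5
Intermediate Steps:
v(d, a) = 297 + 3*d (v(d, a) = 27 - 3*(-90 - d) = 27 + (270 + 3*d) = 297 + 3*d)
H = 32470 (H = -170*(-191) = 32470)
m = -65672 (m = -2*(32470 + (297 + 3*23)) = -2*(32470 + (297 + 69)) = -2*(32470 + 366) = -2*32836 = -65672)
1/m = 1/(-65672) = -1/65672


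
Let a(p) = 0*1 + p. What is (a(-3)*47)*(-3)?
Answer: 423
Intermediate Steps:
a(p) = p (a(p) = 0 + p = p)
(a(-3)*47)*(-3) = -3*47*(-3) = -141*(-3) = 423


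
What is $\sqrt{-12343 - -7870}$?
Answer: $3 i \sqrt{497} \approx 66.88 i$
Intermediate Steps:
$\sqrt{-12343 - -7870} = \sqrt{-12343 + \left(-9511 + 17381\right)} = \sqrt{-12343 + 7870} = \sqrt{-4473} = 3 i \sqrt{497}$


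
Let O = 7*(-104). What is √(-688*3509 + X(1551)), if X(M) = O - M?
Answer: I*√2416471 ≈ 1554.5*I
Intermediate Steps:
O = -728
X(M) = -728 - M
√(-688*3509 + X(1551)) = √(-688*3509 + (-728 - 1*1551)) = √(-2414192 + (-728 - 1551)) = √(-2414192 - 2279) = √(-2416471) = I*√2416471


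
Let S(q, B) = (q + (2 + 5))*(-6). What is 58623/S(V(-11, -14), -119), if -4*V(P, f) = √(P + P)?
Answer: -547148/403 - 19541*I*√22/403 ≈ -1357.7 - 227.43*I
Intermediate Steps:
V(P, f) = -√2*√P/4 (V(P, f) = -√(P + P)/4 = -√2*√P/4)
S(q, B) = -42 - 6*q (S(q, B) = (q + 7)*(-6) = (7 + q)*(-6) = -42 - 6*q)
58623/S(V(-11, -14), -119) = 58623/(-42 - (-3)*√2*√(-11)/2) = 58623/(-42 - (-3)*√2*I*√11/2) = 58623/(-42 - (-3)*I*√22/2) = 58623/(-42 + 3*I*√22/2)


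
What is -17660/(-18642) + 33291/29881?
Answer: 574154641/278520801 ≈ 2.0614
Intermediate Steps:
-17660/(-18642) + 33291/29881 = -17660*(-1/18642) + 33291*(1/29881) = 8830/9321 + 33291/29881 = 574154641/278520801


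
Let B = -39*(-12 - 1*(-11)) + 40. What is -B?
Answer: -79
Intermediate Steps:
B = 79 (B = -39*(-12 + 11) + 40 = -39*(-1) + 40 = 39 + 40 = 79)
-B = -1*79 = -79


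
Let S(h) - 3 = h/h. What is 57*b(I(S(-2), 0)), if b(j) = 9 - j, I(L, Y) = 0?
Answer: 513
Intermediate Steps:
S(h) = 4 (S(h) = 3 + h/h = 3 + 1 = 4)
57*b(I(S(-2), 0)) = 57*(9 - 1*0) = 57*(9 + 0) = 57*9 = 513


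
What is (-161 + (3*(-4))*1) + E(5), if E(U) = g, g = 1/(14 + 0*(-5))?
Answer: -2421/14 ≈ -172.93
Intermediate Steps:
g = 1/14 (g = 1/(14 + 0) = 1/14 ≈ 0.071429)
E(U) = 1/14
(-161 + (3*(-4))*1) + E(5) = (-161 + (3*(-4))*1) + 1/14 = (-161 - 12*1) + 1/14 = (-161 - 12) + 1/14 = -173 + 1/14 = -2421/14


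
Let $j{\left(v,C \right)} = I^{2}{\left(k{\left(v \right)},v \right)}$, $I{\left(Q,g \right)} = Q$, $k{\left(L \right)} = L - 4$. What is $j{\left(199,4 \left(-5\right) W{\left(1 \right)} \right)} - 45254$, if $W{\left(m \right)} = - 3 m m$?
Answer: $-7229$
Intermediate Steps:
$W{\left(m \right)} = - 3 m^{2}$
$k{\left(L \right)} = -4 + L$
$j{\left(v,C \right)} = \left(-4 + v\right)^{2}$
$j{\left(199,4 \left(-5\right) W{\left(1 \right)} \right)} - 45254 = \left(-4 + 199\right)^{2} - 45254 = 195^{2} - 45254 = 38025 - 45254 = -7229$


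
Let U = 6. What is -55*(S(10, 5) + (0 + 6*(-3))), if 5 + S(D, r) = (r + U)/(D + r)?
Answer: 3674/3 ≈ 1224.7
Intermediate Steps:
S(D, r) = -5 + (6 + r)/(D + r) (S(D, r) = -5 + (r + 6)/(D + r) = -5 + (6 + r)/(D + r))
-55*(S(10, 5) + (0 + 6*(-3))) = -55*((6 - 5*10 - 4*5)/(10 + 5) + (0 + 6*(-3))) = -55*((6 - 50 - 20)/15 + (0 - 18)) = -55*((1/15)*(-64) - 18) = -55*(-64/15 - 18) = -55*(-334/15) = 3674/3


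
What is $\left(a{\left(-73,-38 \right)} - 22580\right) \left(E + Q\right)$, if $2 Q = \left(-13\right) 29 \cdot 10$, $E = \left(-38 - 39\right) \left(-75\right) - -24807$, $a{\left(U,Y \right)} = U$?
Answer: $-650073141$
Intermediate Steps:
$E = 30582$ ($E = \left(-77\right) \left(-75\right) + 24807 = 5775 + 24807 = 30582$)
$Q = -1885$ ($Q = \frac{\left(-13\right) 29 \cdot 10}{2} = \frac{\left(-377\right) 10}{2} = \frac{1}{2} \left(-3770\right) = -1885$)
$\left(a{\left(-73,-38 \right)} - 22580\right) \left(E + Q\right) = \left(-73 - 22580\right) \left(30582 - 1885\right) = \left(-22653\right) 28697 = -650073141$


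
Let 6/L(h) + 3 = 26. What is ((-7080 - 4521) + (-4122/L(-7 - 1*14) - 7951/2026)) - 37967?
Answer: -132445545/2026 ≈ -65373.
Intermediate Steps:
L(h) = 6/23 (L(h) = 6/(-3 + 26) = 6/23)
((-7080 - 4521) + (-4122/L(-7 - 1*14) - 7951/2026)) - 37967 = ((-7080 - 4521) + (-4122/6/23 - 7951/2026)) - 37967 = (-11601 + (-4122*23/6 - 7951*1/2026)) - 37967 = (-11601 + (-15801 - 7951/2026)) - 37967 = (-11601 - 32020777/2026) - 37967 = -55524403/2026 - 37967 = -132445545/2026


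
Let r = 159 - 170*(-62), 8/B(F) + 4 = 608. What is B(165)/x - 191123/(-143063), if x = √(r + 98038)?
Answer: 191123/143063 + 2*√108737/16419287 ≈ 1.3360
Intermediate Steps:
B(F) = 2/151 (B(F) = 8/(-4 + 608) = 8/604 = 8*(1/604) = 2/151)
r = 10699 (r = 159 + 10540 = 10699)
x = √108737 (x = √(10699 + 98038) = √108737 ≈ 329.75)
B(165)/x - 191123/(-143063) = 2/(151*(√108737)) - 191123/(-143063) = 2*(√108737/108737)/151 - 191123*(-1/143063) = 2*√108737/16419287 + 191123/143063 = 191123/143063 + 2*√108737/16419287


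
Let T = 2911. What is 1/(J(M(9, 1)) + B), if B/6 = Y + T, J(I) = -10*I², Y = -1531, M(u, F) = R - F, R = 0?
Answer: 1/8270 ≈ 0.00012092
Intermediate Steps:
M(u, F) = -F (M(u, F) = 0 - F = -F)
B = 8280 (B = 6*(-1531 + 2911) = 6*1380 = 8280)
1/(J(M(9, 1)) + B) = 1/(-10*(-1*1)² + 8280) = 1/(-10*(-1)² + 8280) = 1/(-10*1 + 8280) = 1/(-10 + 8280) = 1/8270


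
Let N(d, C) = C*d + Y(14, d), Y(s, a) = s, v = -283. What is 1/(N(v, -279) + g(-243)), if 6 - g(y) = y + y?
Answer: 1/79463 ≈ 1.2584e-5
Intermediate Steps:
g(y) = 6 - 2*y (g(y) = 6 - (y + y) = 6 - 2*y)
N(d, C) = 14 + C*d (N(d, C) = C*d + 14 = 14 + C*d)
1/(N(v, -279) + g(-243)) = 1/((14 - 279*(-283)) + (6 - 2*(-243))) = 1/((14 + 78957) + (6 + 486)) = 1/(78971 + 492) = 1/79463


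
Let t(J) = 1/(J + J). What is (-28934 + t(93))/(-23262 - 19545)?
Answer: 5381723/7962102 ≈ 0.67592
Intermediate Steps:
t(J) = 1/(2*J)
(-28934 + t(93))/(-23262 - 19545) = (-28934 + (½)/93)/(-23262 - 19545) = (-28934 + (½)*(1/93))/(-42807) = (-28934 + 1/186)*(-1/42807) = -5381723/186*(-1/42807) = 5381723/7962102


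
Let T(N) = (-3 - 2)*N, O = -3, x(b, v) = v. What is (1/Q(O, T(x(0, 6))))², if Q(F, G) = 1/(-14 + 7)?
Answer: 49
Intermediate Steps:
T(N) = -5*N
Q(F, G) = -⅐ (Q(F, G) = 1/(-7) = -⅐)
(1/Q(O, T(x(0, 6))))² = (1/(-⅐))² = (-7)² = 49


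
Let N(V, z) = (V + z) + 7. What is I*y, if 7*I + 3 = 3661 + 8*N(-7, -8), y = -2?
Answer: -7188/7 ≈ -1026.9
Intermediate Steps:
N(V, z) = 7 + V + z
I = 3594/7 (I = -3/7 + (3661 + 8*(7 - 7 - 8))/7 = -3/7 + (3661 + 8*(-8))/7 = -3/7 + (3661 - 64)/7 = -3/7 + (⅐)*3597 = -3/7 + 3597/7 = 3594/7 ≈ 513.43)
I*y = (3594/7)*(-2) = -7188/7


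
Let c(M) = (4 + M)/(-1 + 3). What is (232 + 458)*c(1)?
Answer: 1725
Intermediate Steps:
c(M) = 2 + M/2 (c(M) = (4 + M)/2 = (4 + M)*(½) = 2 + M/2)
(232 + 458)*c(1) = (232 + 458)*(2 + (½)*1) = 690*(2 + ½) = 690*(5/2) = 1725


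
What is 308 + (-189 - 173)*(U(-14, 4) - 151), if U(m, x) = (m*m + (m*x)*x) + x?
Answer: 63658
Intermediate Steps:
U(m, x) = x + m**2 + m*x**2 (U(m, x) = (m**2 + m*x**2) + x = x + m**2 + m*x**2)
308 + (-189 - 173)*(U(-14, 4) - 151) = 308 + (-189 - 173)*((4 + (-14)**2 - 14*4**2) - 151) = 308 - 362*((4 + 196 - 14*16) - 151) = 308 - 362*((4 + 196 - 224) - 151) = 308 - 362*(-24 - 151) = 308 - 362*(-175) = 308 + 63350 = 63658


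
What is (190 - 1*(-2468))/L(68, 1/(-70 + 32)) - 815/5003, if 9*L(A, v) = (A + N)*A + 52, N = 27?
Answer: 57187243/16289768 ≈ 3.5106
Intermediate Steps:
L(A, v) = 52/9 + A*(27 + A)/9 (L(A, v) = ((A + 27)*A + 52)/9 = ((27 + A)*A + 52)/9 = (A*(27 + A) + 52)/9 = (52 + A*(27 + A))/9 = 52/9 + A*(27 + A)/9)
(190 - 1*(-2468))/L(68, 1/(-70 + 32)) - 815/5003 = (190 - 1*(-2468))/(52/9 + 3*68 + (⅑)*68²) - 815/5003 = (190 + 2468)/(52/9 + 204 + (⅑)*4624) - 815*1/5003 = 2658/(52/9 + 204 + 4624/9) - 815/5003 = 2658/(6512/9) - 815/5003 = 2658*(9/6512) - 815/5003 = 11961/3256 - 815/5003 = 57187243/16289768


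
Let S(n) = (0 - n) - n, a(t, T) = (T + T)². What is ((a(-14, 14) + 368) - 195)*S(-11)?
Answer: 21054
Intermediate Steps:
a(t, T) = 4*T² (a(t, T) = (2*T)² = 4*T²)
S(n) = -2*n (S(n) = -n - n = -2*n)
((a(-14, 14) + 368) - 195)*S(-11) = ((4*14² + 368) - 195)*(-2*(-11)) = ((4*196 + 368) - 195)*22 = ((784 + 368) - 195)*22 = (1152 - 195)*22 = 957*22 = 21054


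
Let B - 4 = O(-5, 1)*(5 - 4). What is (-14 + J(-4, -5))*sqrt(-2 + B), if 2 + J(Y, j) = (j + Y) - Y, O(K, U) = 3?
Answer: -21*sqrt(5) ≈ -46.957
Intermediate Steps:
J(Y, j) = -2 + j (J(Y, j) = -2 + ((j + Y) - Y) = -2 + ((Y + j) - Y) = -2 + j)
B = 7 (B = 4 + 3*(5 - 4) = 4 + 3*1 = 4 + 3 = 7)
(-14 + J(-4, -5))*sqrt(-2 + B) = (-14 + (-2 - 5))*sqrt(-2 + 7) = (-14 - 7)*sqrt(5) = -21*sqrt(5)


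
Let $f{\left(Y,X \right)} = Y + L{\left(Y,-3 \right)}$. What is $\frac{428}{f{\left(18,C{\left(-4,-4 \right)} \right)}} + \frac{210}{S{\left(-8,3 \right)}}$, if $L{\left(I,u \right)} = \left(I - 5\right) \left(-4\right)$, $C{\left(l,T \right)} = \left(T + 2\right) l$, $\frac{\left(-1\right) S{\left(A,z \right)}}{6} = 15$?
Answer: $- \frac{761}{51} \approx -14.922$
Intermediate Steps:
$S{\left(A,z \right)} = -90$ ($S{\left(A,z \right)} = \left(-6\right) 15 = -90$)
$C{\left(l,T \right)} = l \left(2 + T\right)$ ($C{\left(l,T \right)} = \left(2 + T\right) l = l \left(2 + T\right)$)
$L{\left(I,u \right)} = 20 - 4 I$ ($L{\left(I,u \right)} = \left(-5 + I\right) \left(-4\right) = 20 - 4 I$)
$f{\left(Y,X \right)} = 20 - 3 Y$ ($f{\left(Y,X \right)} = Y - \left(-20 + 4 Y\right) = 20 - 3 Y$)
$\frac{428}{f{\left(18,C{\left(-4,-4 \right)} \right)}} + \frac{210}{S{\left(-8,3 \right)}} = \frac{428}{20 - 54} + \frac{210}{-90} = \frac{428}{20 - 54} + 210 \left(- \frac{1}{90}\right) = \frac{428}{-34} - \frac{7}{3} = 428 \left(- \frac{1}{34}\right) - \frac{7}{3} = - \frac{214}{17} - \frac{7}{3} = - \frac{761}{51}$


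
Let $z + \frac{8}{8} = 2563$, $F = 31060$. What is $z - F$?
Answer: $-28498$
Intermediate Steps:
$z = 2562$ ($z = -1 + 2563 = 2562$)
$z - F = 2562 - 31060 = -28498$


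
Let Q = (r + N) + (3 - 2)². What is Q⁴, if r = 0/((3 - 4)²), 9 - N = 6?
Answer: 256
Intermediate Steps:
N = 3 (N = 9 - 1*6 = 9 - 6 = 3)
r = 0 (r = 0/((-1)²) = 0/1 = 0*1 = 0)
Q = 4 (Q = (0 + 3) + (3 - 2)² = 3 + 1² = 3 + 1 = 4)
Q⁴ = 4⁴ = 256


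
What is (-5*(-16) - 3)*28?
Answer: 2156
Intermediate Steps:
(-5*(-16) - 3)*28 = (80 - 3)*28 = 77*28 = 2156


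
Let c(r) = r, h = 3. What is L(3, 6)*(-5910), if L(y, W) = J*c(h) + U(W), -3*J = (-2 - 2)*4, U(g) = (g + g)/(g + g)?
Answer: -100470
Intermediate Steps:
U(g) = 1 (U(g) = (2*g)/((2*g)) = (2*g)*(1/(2*g)) = 1)
J = 16/3 (J = -(-2 - 2)*4/3 = -(-4)*4/3 = -⅓*(-16) = 16/3 ≈ 5.3333)
L(y, W) = 17 (L(y, W) = (16/3)*3 + 1 = 16 + 1 = 17)
L(3, 6)*(-5910) = 17*(-5910) = -100470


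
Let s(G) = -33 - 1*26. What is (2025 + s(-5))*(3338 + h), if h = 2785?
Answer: 12037818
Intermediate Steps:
s(G) = -59 (s(G) = -33 - 26 = -59)
(2025 + s(-5))*(3338 + h) = (2025 - 59)*(3338 + 2785) = 1966*6123 = 12037818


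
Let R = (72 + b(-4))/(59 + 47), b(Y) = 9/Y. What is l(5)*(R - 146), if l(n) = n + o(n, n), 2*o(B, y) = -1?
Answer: -554625/848 ≈ -654.04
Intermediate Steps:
o(B, y) = -1/2 (o(B, y) = (1/2)*(-1) = -1/2)
l(n) = -1/2 + n (l(n) = n - 1/2 = -1/2 + n)
R = 279/424 (R = (72 + 9/(-4))/(59 + 47) = (72 + 9*(-1/4))/106 = (72 - 9/4)*(1/106) = (279/4)*(1/106) = 279/424 ≈ 0.65802)
l(5)*(R - 146) = (-1/2 + 5)*(279/424 - 146) = (9/2)*(-61625/424) = -554625/848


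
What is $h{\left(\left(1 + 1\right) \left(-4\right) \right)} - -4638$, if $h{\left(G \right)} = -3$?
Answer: $4635$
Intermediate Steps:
$h{\left(\left(1 + 1\right) \left(-4\right) \right)} - -4638 = -3 - -4638 = -3 + 4638 = 4635$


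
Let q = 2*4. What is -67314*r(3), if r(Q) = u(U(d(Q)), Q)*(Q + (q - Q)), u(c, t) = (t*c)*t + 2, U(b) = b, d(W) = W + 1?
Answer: -20463456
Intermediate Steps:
q = 8
d(W) = 1 + W
u(c, t) = 2 + c*t**2 (u(c, t) = (c*t)*t + 2 = c*t**2 + 2 = 2 + c*t**2)
r(Q) = 16 + 8*Q**2*(1 + Q) (r(Q) = (2 + (1 + Q)*Q**2)*(Q + (8 - Q)) = (2 + Q**2*(1 + Q))*8 = 16 + 8*Q**2*(1 + Q))
-67314*r(3) = -67314*(16 + 8*3**2*(1 + 3)) = -67314*(16 + 8*9*4) = -67314*(16 + 288) = -67314*304 = -20463456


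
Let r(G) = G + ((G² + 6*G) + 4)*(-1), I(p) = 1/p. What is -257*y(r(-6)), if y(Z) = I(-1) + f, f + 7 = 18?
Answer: -2570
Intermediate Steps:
f = 11 (f = -7 + 18 = 11)
I(p) = 1/p
r(G) = -4 - G² - 5*G (r(G) = G + (4 + G² + 6*G)*(-1) = G + (-4 - G² - 6*G) = -4 - G² - 5*G)
y(Z) = 10 (y(Z) = 1/(-1) + 11 = -1 + 11 = 10)
-257*y(r(-6)) = -257*10 = -2570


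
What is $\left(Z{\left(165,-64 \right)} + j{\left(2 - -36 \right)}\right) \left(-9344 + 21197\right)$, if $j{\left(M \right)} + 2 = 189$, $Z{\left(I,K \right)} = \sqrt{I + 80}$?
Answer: $2216511 + 82971 \sqrt{5} \approx 2.402 \cdot 10^{6}$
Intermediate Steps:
$Z{\left(I,K \right)} = \sqrt{80 + I}$
$j{\left(M \right)} = 187$ ($j{\left(M \right)} = -2 + 189 = 187$)
$\left(Z{\left(165,-64 \right)} + j{\left(2 - -36 \right)}\right) \left(-9344 + 21197\right) = \left(\sqrt{80 + 165} + 187\right) \left(-9344 + 21197\right) = \left(\sqrt{245} + 187\right) 11853 = \left(7 \sqrt{5} + 187\right) 11853 = \left(187 + 7 \sqrt{5}\right) 11853 = 2216511 + 82971 \sqrt{5}$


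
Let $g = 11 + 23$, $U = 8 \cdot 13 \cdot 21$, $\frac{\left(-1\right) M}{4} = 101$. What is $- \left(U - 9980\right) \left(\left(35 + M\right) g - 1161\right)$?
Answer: $-106859772$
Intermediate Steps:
$M = -404$ ($M = \left(-4\right) 101 = -404$)
$U = 2184$ ($U = 104 \cdot 21 = 2184$)
$g = 34$
$- \left(U - 9980\right) \left(\left(35 + M\right) g - 1161\right) = - \left(2184 - 9980\right) \left(\left(35 - 404\right) 34 - 1161\right) = - \left(-7796\right) \left(\left(-369\right) 34 - 1161\right) = - \left(-7796\right) \left(-12546 - 1161\right) = - \left(-7796\right) \left(-13707\right) = \left(-1\right) 106859772 = -106859772$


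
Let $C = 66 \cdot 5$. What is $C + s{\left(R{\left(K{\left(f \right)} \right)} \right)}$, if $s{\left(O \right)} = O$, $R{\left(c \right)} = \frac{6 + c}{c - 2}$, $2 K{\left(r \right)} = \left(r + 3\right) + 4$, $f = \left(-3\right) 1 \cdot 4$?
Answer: $\frac{2963}{9} \approx 329.22$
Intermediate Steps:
$f = -12$ ($f = \left(-3\right) 4 = -12$)
$K{\left(r \right)} = \frac{7}{2} + \frac{r}{2}$ ($K{\left(r \right)} = \frac{\left(r + 3\right) + 4}{2} = \frac{\left(3 + r\right) + 4}{2} = \frac{7 + r}{2} = \frac{7}{2} + \frac{r}{2}$)
$C = 330$
$R{\left(c \right)} = \frac{6 + c}{-2 + c}$
$C + s{\left(R{\left(K{\left(f \right)} \right)} \right)} = 330 + \frac{6 + \left(\frac{7}{2} + \frac{1}{2} \left(-12\right)\right)}{-2 + \left(\frac{7}{2} + \frac{1}{2} \left(-12\right)\right)} = 330 + \frac{6 + \left(\frac{7}{2} - 6\right)}{-2 + \left(\frac{7}{2} - 6\right)} = 330 + \frac{6 - \frac{5}{2}}{-2 - \frac{5}{2}} = 330 + \frac{1}{- \frac{9}{2}} \cdot \frac{7}{2} = 330 - \frac{7}{9} = \frac{2963}{9}$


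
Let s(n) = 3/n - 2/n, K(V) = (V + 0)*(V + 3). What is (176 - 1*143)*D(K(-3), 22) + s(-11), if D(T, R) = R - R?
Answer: -1/11 ≈ -0.090909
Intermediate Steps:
K(V) = V*(3 + V)
D(T, R) = 0
s(n) = 1/n
(176 - 1*143)*D(K(-3), 22) + s(-11) = (176 - 1*143)*0 + 1/(-11) = (176 - 143)*0 - 1/11 = 33*0 - 1/11 = 0 - 1/11 = -1/11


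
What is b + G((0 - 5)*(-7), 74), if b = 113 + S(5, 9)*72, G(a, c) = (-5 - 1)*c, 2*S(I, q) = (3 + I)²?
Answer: 1973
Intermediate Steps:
S(I, q) = (3 + I)²/2
G(a, c) = -6*c
b = 2417 (b = 113 + ((3 + 5)²/2)*72 = 113 + ((½)*8²)*72 = 113 + ((½)*64)*72 = 113 + 32*72 = 113 + 2304 = 2417)
b + G((0 - 5)*(-7), 74) = 2417 - 6*74 = 2417 - 444 = 1973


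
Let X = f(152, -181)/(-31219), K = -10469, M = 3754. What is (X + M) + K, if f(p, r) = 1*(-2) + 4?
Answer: -209635587/31219 ≈ -6715.0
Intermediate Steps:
f(p, r) = 2 (f(p, r) = -2 + 4 = 2)
X = -2/31219 (X = 2/(-31219) = 2*(-1/31219) = -2/31219 ≈ -6.4064e-5)
(X + M) + K = (-2/31219 + 3754) - 10469 = 117196124/31219 - 10469 = -209635587/31219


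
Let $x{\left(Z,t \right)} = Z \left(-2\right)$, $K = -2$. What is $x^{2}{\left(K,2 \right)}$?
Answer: $16$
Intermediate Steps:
$x{\left(Z,t \right)} = - 2 Z$
$x^{2}{\left(K,2 \right)} = \left(\left(-2\right) \left(-2\right)\right)^{2} = 4^{2} = 16$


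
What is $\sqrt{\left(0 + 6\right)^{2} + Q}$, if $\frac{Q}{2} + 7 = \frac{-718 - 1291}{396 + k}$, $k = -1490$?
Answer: $\frac{\sqrt{7681521}}{547} \approx 5.0668$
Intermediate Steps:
$Q = - \frac{5649}{547}$ ($Q = -14 + 2 \frac{-718 - 1291}{396 - 1490} = -14 + 2 \left(- \frac{2009}{-1094}\right) = -14 + 2 \left(\left(-2009\right) \left(- \frac{1}{1094}\right)\right) = -14 + 2 \cdot \frac{2009}{1094} = -14 + \frac{2009}{547} = - \frac{5649}{547} \approx -10.327$)
$\sqrt{\left(0 + 6\right)^{2} + Q} = \sqrt{\left(0 + 6\right)^{2} - \frac{5649}{547}} = \sqrt{6^{2} - \frac{5649}{547}} = \sqrt{36 - \frac{5649}{547}} = \sqrt{\frac{14043}{547}} = \frac{\sqrt{7681521}}{547}$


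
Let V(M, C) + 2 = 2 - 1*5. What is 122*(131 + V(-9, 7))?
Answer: 15372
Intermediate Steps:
V(M, C) = -5 (V(M, C) = -2 + (2 - 1*5) = -2 + (2 - 5) = -2 - 3 = -5)
122*(131 + V(-9, 7)) = 122*(131 - 5) = 122*126 = 15372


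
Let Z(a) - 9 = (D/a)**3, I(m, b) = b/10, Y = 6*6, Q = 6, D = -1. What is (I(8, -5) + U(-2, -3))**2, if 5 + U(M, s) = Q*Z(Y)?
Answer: 142230808225/60466176 ≈ 2352.2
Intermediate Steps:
Y = 36
I(m, b) = b/10 (I(m, b) = b*(1/10) = b/10)
Z(a) = 9 - 1/a**3 (Z(a) = 9 + (-1/a)**3 = 9 - 1/a**3)
U(M, s) = 381023/7776 (U(M, s) = -5 + 6*(9 - 1/36**3) = -5 + 6*(9 - 1*1/46656) = -5 + 6*(9 - 1/46656) = -5 + 6*(419903/46656) = -5 + 419903/7776 = 381023/7776)
(I(8, -5) + U(-2, -3))**2 = ((1/10)*(-5) + 381023/7776)**2 = (-1/2 + 381023/7776)**2 = (377135/7776)**2 = 142230808225/60466176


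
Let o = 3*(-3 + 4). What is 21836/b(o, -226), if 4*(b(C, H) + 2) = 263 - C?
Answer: 21836/63 ≈ 346.60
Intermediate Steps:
o = 3 (o = 3*1 = 3)
b(C, H) = 255/4 - C/4 (b(C, H) = -2 + (263 - C)/4 = -2 + (263/4 - C/4) = 255/4 - C/4)
21836/b(o, -226) = 21836/(255/4 - ¼*3) = 21836/(255/4 - ¾) = 21836/63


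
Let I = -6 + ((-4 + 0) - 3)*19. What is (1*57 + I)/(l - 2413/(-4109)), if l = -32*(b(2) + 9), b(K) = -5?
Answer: 336938/523539 ≈ 0.64358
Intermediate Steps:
l = -128 (l = -32*(-5 + 9) = -32*4 = -128)
I = -139 (I = -6 + (-4 - 3)*19 = -6 - 7*19 = -6 - 133 = -139)
(1*57 + I)/(l - 2413/(-4109)) = (1*57 - 139)/(-128 - 2413/(-4109)) = (57 - 139)/(-128 - 2413*(-1/4109)) = -82/(-128 + 2413/4109) = -82/(-523539/4109) = -82*(-4109/523539) = 336938/523539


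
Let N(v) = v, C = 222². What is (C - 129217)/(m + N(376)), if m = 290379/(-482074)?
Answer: -38533621042/180969445 ≈ -212.93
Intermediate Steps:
C = 49284
m = -290379/482074 (m = 290379*(-1/482074) = -290379/482074 ≈ -0.60235)
(C - 129217)/(m + N(376)) = (49284 - 129217)/(-290379/482074 + 376) = -79933/180969445/482074 = -79933*482074/180969445 = -38533621042/180969445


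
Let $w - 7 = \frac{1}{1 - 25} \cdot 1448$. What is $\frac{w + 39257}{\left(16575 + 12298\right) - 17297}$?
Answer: $\frac{117611}{34728} \approx 3.3866$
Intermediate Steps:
$w = - \frac{160}{3}$ ($w = 7 + \frac{1}{1 - 25} \cdot 1448 = 7 + \frac{1}{-24} \cdot 1448 = 7 - \frac{181}{3} = - \frac{160}{3} \approx -53.333$)
$\frac{w + 39257}{\left(16575 + 12298\right) - 17297} = \frac{- \frac{160}{3} + 39257}{\left(16575 + 12298\right) - 17297} = \frac{117611}{3 \left(28873 - 17297\right)} = \frac{117611}{3 \cdot 11576} = \frac{117611}{3} \cdot \frac{1}{11576} = \frac{117611}{34728}$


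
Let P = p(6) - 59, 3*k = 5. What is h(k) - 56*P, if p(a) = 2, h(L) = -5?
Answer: 3187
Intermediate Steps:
k = 5/3 (k = (⅓)*5 = 5/3 ≈ 1.6667)
P = -57 (P = 2 - 59 = -57)
h(k) - 56*P = -5 - 56*(-57) = -5 + 3192 = 3187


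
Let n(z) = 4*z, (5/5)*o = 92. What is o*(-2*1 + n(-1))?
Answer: -552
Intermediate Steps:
o = 92
o*(-2*1 + n(-1)) = 92*(-2*1 + 4*(-1)) = 92*(-2 - 4) = 92*(-6) = -552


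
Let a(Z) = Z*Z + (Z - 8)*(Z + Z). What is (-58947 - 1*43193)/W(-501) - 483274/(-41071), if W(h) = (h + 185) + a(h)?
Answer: 363432989682/31242832913 ≈ 11.633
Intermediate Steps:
a(Z) = Z² + 2*Z*(-8 + Z) (a(Z) = Z² + (-8 + Z)*(2*Z) = Z² + 2*Z*(-8 + Z))
W(h) = 185 + h + h*(-16 + 3*h) (W(h) = (h + 185) + h*(-16 + 3*h) = (185 + h) + h*(-16 + 3*h) = 185 + h + h*(-16 + 3*h))
(-58947 - 1*43193)/W(-501) - 483274/(-41071) = (-58947 - 1*43193)/(185 - 501 - 501*(-16 + 3*(-501))) - 483274/(-41071) = (-58947 - 43193)/(185 - 501 - 501*(-16 - 1503)) - 483274*(-1/41071) = -102140/(185 - 501 - 501*(-1519)) + 483274/41071 = -102140/(185 - 501 + 761019) + 483274/41071 = -102140/760703 + 483274/41071 = 363432989682/31242832913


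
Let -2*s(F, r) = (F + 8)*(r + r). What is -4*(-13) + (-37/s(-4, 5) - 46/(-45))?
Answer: 9877/180 ≈ 54.872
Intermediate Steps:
s(F, r) = -r*(8 + F) (s(F, r) = -(F + 8)*(r + r)/2 = -(8 + F)*2*r/2 = -r*(8 + F))
-4*(-13) + (-37/s(-4, 5) - 46/(-45)) = -4*(-13) + (-37*(-1/(5*(8 - 4))) - 46/(-45)) = 52 + (-37/((-1*5*4)) - 46*(-1/45)) = 52 + (-37/(-20) + 46/45) = 52 + (-37*(-1/20) + 46/45) = 52 + (37/20 + 46/45) = 52 + 517/180 = 9877/180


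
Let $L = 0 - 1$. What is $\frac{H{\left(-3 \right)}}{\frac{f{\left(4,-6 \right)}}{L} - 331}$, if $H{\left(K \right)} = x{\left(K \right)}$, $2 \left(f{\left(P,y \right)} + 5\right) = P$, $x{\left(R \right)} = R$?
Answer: $\frac{3}{328} \approx 0.0091463$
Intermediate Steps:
$f{\left(P,y \right)} = -5 + \frac{P}{2}$
$H{\left(K \right)} = K$
$L = -1$
$\frac{H{\left(-3 \right)}}{\frac{f{\left(4,-6 \right)}}{L} - 331} = \frac{1}{\frac{-5 + \frac{1}{2} \cdot 4}{-1} - 331} \left(-3\right) = \frac{1}{- (-5 + 2) - 331} \left(-3\right) = \frac{1}{\left(-1\right) \left(-3\right) - 331} \left(-3\right) = \frac{1}{3 - 331} \left(-3\right) = \frac{1}{-328} \left(-3\right) = \left(- \frac{1}{328}\right) \left(-3\right) = \frac{3}{328}$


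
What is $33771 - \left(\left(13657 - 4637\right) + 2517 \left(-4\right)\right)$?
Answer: $34819$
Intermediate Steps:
$33771 - \left(\left(13657 - 4637\right) + 2517 \left(-4\right)\right) = 33771 - \left(9020 - 10068\right) = 33771 - -1048 = 33771 + 1048 = 34819$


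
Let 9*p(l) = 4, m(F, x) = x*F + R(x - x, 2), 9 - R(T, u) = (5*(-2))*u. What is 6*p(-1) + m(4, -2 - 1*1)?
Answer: 59/3 ≈ 19.667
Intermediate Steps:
R(T, u) = 9 + 10*u (R(T, u) = 9 - 5*(-2)*u = 9 - (-10)*u = 9 + 10*u)
m(F, x) = 29 + F*x (m(F, x) = x*F + (9 + 10*2) = F*x + (9 + 20) = F*x + 29 = 29 + F*x)
p(l) = 4/9 (p(l) = (1/9)*4 = 4/9)
6*p(-1) + m(4, -2 - 1*1) = 6*(4/9) + (29 + 4*(-2 - 1*1)) = 8/3 + (29 + 4*(-2 - 1)) = 8/3 + (29 + 4*(-3)) = 8/3 + (29 - 12) = 8/3 + 17 = 59/3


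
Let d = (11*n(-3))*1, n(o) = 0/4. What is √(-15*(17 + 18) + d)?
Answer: 5*I*√21 ≈ 22.913*I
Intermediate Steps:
n(o) = 0 (n(o) = 0*(¼) = 0)
d = 0 (d = (11*0)*1 = 0*1 = 0)
√(-15*(17 + 18) + d) = √(-15*(17 + 18) + 0) = √(-15*35 + 0) = √(-525 + 0) = √(-525) = 5*I*√21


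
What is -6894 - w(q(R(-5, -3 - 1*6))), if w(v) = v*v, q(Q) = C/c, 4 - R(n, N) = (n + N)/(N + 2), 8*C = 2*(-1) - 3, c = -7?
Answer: -21619609/3136 ≈ -6894.0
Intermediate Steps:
C = -5/8 (C = (2*(-1) - 3)/8 = (-2 - 3)/8 = (⅛)*(-5) = -5/8 ≈ -0.62500)
R(n, N) = 4 - (N + n)/(2 + N) (R(n, N) = 4 - (n + N)/(N + 2) = 4 - (N + n)/(2 + N))
q(Q) = 5/56 (q(Q) = -5/8/(-7) = -5/8*(-⅐) = 5/56)
w(v) = v²
-6894 - w(q(R(-5, -3 - 1*6))) = -6894 - (5/56)² = -6894 - 1*25/3136 = -6894 - 25/3136 = -21619609/3136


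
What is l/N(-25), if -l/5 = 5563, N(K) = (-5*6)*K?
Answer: -5563/150 ≈ -37.087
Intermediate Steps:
N(K) = -30*K
l = -27815 (l = -5*5563 = -27815)
l/N(-25) = -27815/((-30*(-25))) = -27815/750 = -27815*1/750 = -5563/150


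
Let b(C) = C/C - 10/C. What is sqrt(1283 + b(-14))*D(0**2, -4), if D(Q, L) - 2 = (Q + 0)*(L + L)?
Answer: 46*sqrt(119)/7 ≈ 71.686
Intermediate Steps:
b(C) = 1 - 10/C
D(Q, L) = 2 + 2*L*Q (D(Q, L) = 2 + (Q + 0)*(L + L) = 2 + Q*(2*L) = 2 + 2*L*Q)
sqrt(1283 + b(-14))*D(0**2, -4) = sqrt(1283 + (-10 - 14)/(-14))*(2 + 2*(-4)*0**2) = sqrt(1283 - 1/14*(-24))*(2 + 2*(-4)*0) = sqrt(1283 + 12/7)*(2 + 0) = sqrt(8993/7)*2 = (23*sqrt(119)/7)*2 = 46*sqrt(119)/7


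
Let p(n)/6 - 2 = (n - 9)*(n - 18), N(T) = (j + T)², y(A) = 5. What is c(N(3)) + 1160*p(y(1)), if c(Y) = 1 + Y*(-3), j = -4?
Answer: 375838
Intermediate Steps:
N(T) = (-4 + T)²
p(n) = 12 + 6*(-18 + n)*(-9 + n) (p(n) = 12 + 6*((n - 9)*(n - 18)) = 12 + 6*((-9 + n)*(-18 + n)) = 12 + 6*((-18 + n)*(-9 + n)) = 12 + 6*(-18 + n)*(-9 + n))
c(Y) = 1 - 3*Y
c(N(3)) + 1160*p(y(1)) = (1 - 3*(-4 + 3)²) + 1160*(984 - 162*5 + 6*5²) = (1 - 3*(-1)²) + 1160*(984 - 810 + 6*25) = (1 - 3*1) + 1160*(984 - 810 + 150) = (1 - 3) + 1160*324 = -2 + 375840 = 375838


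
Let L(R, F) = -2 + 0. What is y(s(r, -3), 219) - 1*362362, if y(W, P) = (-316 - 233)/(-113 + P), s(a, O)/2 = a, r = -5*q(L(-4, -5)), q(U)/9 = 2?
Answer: -38410921/106 ≈ -3.6237e+5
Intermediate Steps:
L(R, F) = -2
q(U) = 18 (q(U) = 9*2 = 18)
r = -90 (r = -5*18 = -90)
s(a, O) = 2*a
y(W, P) = -549/(-113 + P)
y(s(r, -3), 219) - 1*362362 = -549/(-113 + 219) - 1*362362 = -549/106 - 362362 = -38410921/106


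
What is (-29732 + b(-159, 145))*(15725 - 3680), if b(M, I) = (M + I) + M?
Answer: -360205725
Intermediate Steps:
b(M, I) = I + 2*M (b(M, I) = (I + M) + M = I + 2*M)
(-29732 + b(-159, 145))*(15725 - 3680) = (-29732 + (145 + 2*(-159)))*(15725 - 3680) = (-29732 + (145 - 318))*12045 = (-29732 - 173)*12045 = -29905*12045 = -360205725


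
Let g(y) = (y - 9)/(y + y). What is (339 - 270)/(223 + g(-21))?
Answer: 161/522 ≈ 0.30843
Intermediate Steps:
g(y) = (-9 + y)/(2*y) (g(y) = (-9 + y)/((2*y)) = (-9 + y)*(1/(2*y)) = (-9 + y)/(2*y))
(339 - 270)/(223 + g(-21)) = (339 - 270)/(223 + (½)*(-9 - 21)/(-21)) = 69/(223 + (½)*(-1/21)*(-30)) = 69/(223 + 5/7) = 69/(1566/7) = 69*(7/1566) = 161/522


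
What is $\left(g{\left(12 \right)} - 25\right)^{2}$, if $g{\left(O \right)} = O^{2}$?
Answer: $14161$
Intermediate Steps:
$\left(g{\left(12 \right)} - 25\right)^{2} = \left(12^{2} - 25\right)^{2} = \left(144 - 25\right)^{2} = 119^{2} = 14161$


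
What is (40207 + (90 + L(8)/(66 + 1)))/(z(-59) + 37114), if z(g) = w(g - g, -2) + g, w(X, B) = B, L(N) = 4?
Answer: 2699903/2482551 ≈ 1.0876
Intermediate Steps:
z(g) = -2 + g
(40207 + (90 + L(8)/(66 + 1)))/(z(-59) + 37114) = (40207 + (90 + 4/(66 + 1)))/((-2 - 59) + 37114) = (40207 + (90 + 4/67))/(-61 + 37114) = (40207 + (90 + (1/67)*4))/37053 = (40207 + (90 + 4/67))*(1/37053) = (40207 + 6034/67)*(1/37053) = (2699903/67)*(1/37053) = 2699903/2482551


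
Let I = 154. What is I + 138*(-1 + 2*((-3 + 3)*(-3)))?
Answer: 16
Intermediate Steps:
I + 138*(-1 + 2*((-3 + 3)*(-3))) = 154 + 138*(-1 + 2*((-3 + 3)*(-3))) = 154 + 138*(-1 + 2*(0*(-3))) = 154 + 138*(-1 + 2*0) = 154 + 138*(-1 + 0) = 154 + 138*(-1) = 154 - 138 = 16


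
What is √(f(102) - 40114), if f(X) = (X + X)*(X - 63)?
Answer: I*√32158 ≈ 179.33*I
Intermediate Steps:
f(X) = 2*X*(-63 + X) (f(X) = (2*X)*(-63 + X) = 2*X*(-63 + X))
√(f(102) - 40114) = √(2*102*(-63 + 102) - 40114) = √(2*102*39 - 40114) = √(7956 - 40114) = √(-32158) = I*√32158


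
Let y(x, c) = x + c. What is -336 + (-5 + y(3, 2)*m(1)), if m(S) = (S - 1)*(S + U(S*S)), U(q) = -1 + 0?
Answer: -341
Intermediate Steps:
U(q) = -1
y(x, c) = c + x
m(S) = (-1 + S)**2 (m(S) = (S - 1)*(S - 1) = (-1 + S)*(-1 + S) = (-1 + S)**2)
-336 + (-5 + y(3, 2)*m(1)) = -336 + (-5 + (2 + 3)*(1 + 1**2 - 2*1)) = -336 + (-5 + 5*(1 + 1 - 2)) = -336 + (-5 + 5*0) = -336 + (-5 + 0) = -336 - 5 = -341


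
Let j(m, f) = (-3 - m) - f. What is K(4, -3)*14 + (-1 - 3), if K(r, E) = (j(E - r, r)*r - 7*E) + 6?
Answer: 374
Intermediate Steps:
j(m, f) = -3 - f - m
K(r, E) = 6 - 7*E + r*(-3 - E) (K(r, E) = ((-3 - r - (E - r))*r - 7*E) + 6 = ((-3 - r + (r - E))*r - 7*E) + 6 = ((-3 - E)*r - 7*E) + 6 = (r*(-3 - E) - 7*E) + 6 = (-7*E + r*(-3 - E)) + 6 = 6 - 7*E + r*(-3 - E))
K(4, -3)*14 + (-1 - 3) = (6 - 7*(-3) - 1*4*(3 - 3))*14 + (-1 - 3) = (6 + 21 - 1*4*0)*14 - 4 = (6 + 21 + 0)*14 - 4 = 27*14 - 4 = 378 - 4 = 374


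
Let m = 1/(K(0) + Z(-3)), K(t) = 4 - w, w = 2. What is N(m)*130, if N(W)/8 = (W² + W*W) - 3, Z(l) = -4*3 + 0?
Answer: -15496/5 ≈ -3099.2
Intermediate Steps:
K(t) = 2 (K(t) = 4 - 1*2 = 4 - 2 = 2)
Z(l) = -12 (Z(l) = -12 + 0 = -12)
m = -⅒ (m = 1/(2 - 12) = 1/(-10) = -⅒ ≈ -0.10000)
N(W) = -24 + 16*W² (N(W) = 8*((W² + W*W) - 3) = 8*((W² + W²) - 3) = 8*(2*W² - 3) = 8*(-3 + 2*W²) = -24 + 16*W²)
N(m)*130 = (-24 + 16*(-⅒)²)*130 = (-24 + 16*(1/100))*130 = (-24 + 4/25)*130 = -596/25*130 = -15496/5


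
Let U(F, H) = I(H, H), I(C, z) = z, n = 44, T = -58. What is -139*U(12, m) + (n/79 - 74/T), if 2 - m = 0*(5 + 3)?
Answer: -632699/2291 ≈ -276.17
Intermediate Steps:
m = 2 (m = 2 - 0*(5 + 3) = 2 - 0*8 = 2 - 1*0 = 2 + 0 = 2)
U(F, H) = H
-139*U(12, m) + (n/79 - 74/T) = -139*2 + (44/79 - 74/(-58)) = -278 + (44*(1/79) - 74*(-1/58)) = -278 + (44/79 + 37/29) = -278 + 4199/2291 = -632699/2291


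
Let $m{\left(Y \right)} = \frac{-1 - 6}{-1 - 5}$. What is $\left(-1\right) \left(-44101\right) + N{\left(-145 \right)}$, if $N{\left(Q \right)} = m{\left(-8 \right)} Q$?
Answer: $\frac{263591}{6} \approx 43932.0$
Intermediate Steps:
$m{\left(Y \right)} = \frac{7}{6}$ ($m{\left(Y \right)} = - \frac{7}{-6} = \left(-7\right) \left(- \frac{1}{6}\right) = \frac{7}{6}$)
$N{\left(Q \right)} = \frac{7 Q}{6}$
$\left(-1\right) \left(-44101\right) + N{\left(-145 \right)} = \left(-1\right) \left(-44101\right) + \frac{7}{6} \left(-145\right) = 44101 - \frac{1015}{6} = \frac{263591}{6}$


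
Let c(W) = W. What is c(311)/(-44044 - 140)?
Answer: -311/44184 ≈ -0.0070387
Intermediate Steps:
c(311)/(-44044 - 140) = 311/(-44044 - 140) = 311/(-44184) = 311*(-1/44184) = -311/44184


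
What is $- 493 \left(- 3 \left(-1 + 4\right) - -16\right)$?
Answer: $-3451$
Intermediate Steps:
$- 493 \left(- 3 \left(-1 + 4\right) - -16\right) = - 493 \left(\left(-3\right) 3 + 16\right) = - 493 \left(-9 + 16\right) = \left(-493\right) 7 = -3451$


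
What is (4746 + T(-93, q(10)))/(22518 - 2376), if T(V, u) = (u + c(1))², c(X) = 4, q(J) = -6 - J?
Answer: 815/3357 ≈ 0.24278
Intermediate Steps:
T(V, u) = (4 + u)² (T(V, u) = (u + 4)² = (4 + u)²)
(4746 + T(-93, q(10)))/(22518 - 2376) = (4746 + (4 + (-6 - 1*10))²)/(22518 - 2376) = (4746 + (4 + (-6 - 10))²)/20142 = (4746 + (4 - 16)²)*(1/20142) = (4746 + (-12)²)*(1/20142) = (4746 + 144)*(1/20142) = 4890*(1/20142) = 815/3357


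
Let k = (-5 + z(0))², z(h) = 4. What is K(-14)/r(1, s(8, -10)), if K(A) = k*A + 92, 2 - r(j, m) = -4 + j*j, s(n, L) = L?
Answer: 78/5 ≈ 15.600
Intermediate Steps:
r(j, m) = 6 - j² (r(j, m) = 2 - (-4 + j*j) = 2 - (-4 + j²) = 2 + (4 - j²) = 6 - j²)
k = 1 (k = (-5 + 4)² = (-1)² = 1)
K(A) = 92 + A (K(A) = 1*A + 92 = A + 92 = 92 + A)
K(-14)/r(1, s(8, -10)) = (92 - 14)/(6 - 1*1²) = 78/(6 - 1*1) = 78/(6 - 1) = 78/5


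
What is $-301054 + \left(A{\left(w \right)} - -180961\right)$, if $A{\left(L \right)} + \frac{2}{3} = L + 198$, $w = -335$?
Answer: $- \frac{360692}{3} \approx -1.2023 \cdot 10^{5}$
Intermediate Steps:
$A{\left(L \right)} = \frac{592}{3} + L$ ($A{\left(L \right)} = - \frac{2}{3} + \left(L + 198\right) = - \frac{2}{3} + \left(198 + L\right) = \frac{592}{3} + L$)
$-301054 + \left(A{\left(w \right)} - -180961\right) = -301054 + \left(\left(\frac{592}{3} - 335\right) - -180961\right) = -301054 + \left(- \frac{413}{3} + 180961\right) = -301054 + \frac{542470}{3} = - \frac{360692}{3}$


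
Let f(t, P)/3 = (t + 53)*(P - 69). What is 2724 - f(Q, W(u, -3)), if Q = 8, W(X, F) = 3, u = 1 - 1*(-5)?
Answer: 14802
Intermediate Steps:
u = 6 (u = 1 + 5 = 6)
f(t, P) = 3*(-69 + P)*(53 + t) (f(t, P) = 3*((t + 53)*(P - 69)) = 3*((53 + t)*(-69 + P)) = 3*((-69 + P)*(53 + t)) = 3*(-69 + P)*(53 + t))
2724 - f(Q, W(u, -3)) = 2724 - (-10971 - 207*8 + 159*3 + 3*3*8) = 2724 - (-10971 - 1656 + 477 + 72) = 2724 - 1*(-12078) = 2724 + 12078 = 14802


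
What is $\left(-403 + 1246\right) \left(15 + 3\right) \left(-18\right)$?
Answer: $-273132$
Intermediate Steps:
$\left(-403 + 1246\right) \left(15 + 3\right) \left(-18\right) = 843 \cdot 18 \left(-18\right) = 843 \left(-324\right) = -273132$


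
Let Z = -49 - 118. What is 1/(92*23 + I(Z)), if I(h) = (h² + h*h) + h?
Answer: 1/57727 ≈ 1.7323e-5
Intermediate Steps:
Z = -167
I(h) = h + 2*h² (I(h) = (h² + h²) + h = 2*h² + h = h + 2*h²)
1/(92*23 + I(Z)) = 1/(92*23 - 167*(1 + 2*(-167))) = 1/(2116 - 167*(1 - 334)) = 1/(2116 - 167*(-333)) = 1/(2116 + 55611) = 1/57727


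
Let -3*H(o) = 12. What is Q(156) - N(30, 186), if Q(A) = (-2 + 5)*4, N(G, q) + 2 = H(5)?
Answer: 18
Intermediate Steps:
H(o) = -4 (H(o) = -1/3*12 = -4)
N(G, q) = -6 (N(G, q) = -2 - 4 = -6)
Q(A) = 12 (Q(A) = 3*4 = 12)
Q(156) - N(30, 186) = 12 - 1*(-6) = 12 + 6 = 18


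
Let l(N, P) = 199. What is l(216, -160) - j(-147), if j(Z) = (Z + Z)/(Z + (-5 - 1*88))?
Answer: 7911/40 ≈ 197.77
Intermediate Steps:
j(Z) = 2*Z/(-93 + Z) (j(Z) = (2*Z)/(Z + (-5 - 88)) = (2*Z)/(Z - 93) = (2*Z)/(-93 + Z) = 2*Z/(-93 + Z))
l(216, -160) - j(-147) = 199 - 2*(-147)/(-93 - 147) = 199 - 2*(-147)/(-240) = 199 - 2*(-147)*(-1)/240 = 199 - 1*49/40 = 199 - 49/40 = 7911/40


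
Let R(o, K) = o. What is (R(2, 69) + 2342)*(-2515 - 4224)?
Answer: -15796216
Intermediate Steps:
(R(2, 69) + 2342)*(-2515 - 4224) = (2 + 2342)*(-2515 - 4224) = 2344*(-6739) = -15796216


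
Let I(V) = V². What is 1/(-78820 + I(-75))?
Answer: -1/73195 ≈ -1.3662e-5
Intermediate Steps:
1/(-78820 + I(-75)) = 1/(-78820 + (-75)²) = 1/(-78820 + 5625) = 1/(-73195) = -1/73195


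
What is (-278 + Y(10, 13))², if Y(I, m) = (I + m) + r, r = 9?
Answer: 60516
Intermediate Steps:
Y(I, m) = 9 + I + m (Y(I, m) = (I + m) + 9 = 9 + I + m)
(-278 + Y(10, 13))² = (-278 + (9 + 10 + 13))² = (-278 + 32)² = (-246)² = 60516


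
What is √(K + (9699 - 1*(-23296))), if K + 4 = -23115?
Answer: 2*√2469 ≈ 99.378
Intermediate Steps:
K = -23119 (K = -4 - 23115 = -23119)
√(K + (9699 - 1*(-23296))) = √(-23119 + (9699 - 1*(-23296))) = √(-23119 + (9699 + 23296)) = √(-23119 + 32995) = √9876 = 2*√2469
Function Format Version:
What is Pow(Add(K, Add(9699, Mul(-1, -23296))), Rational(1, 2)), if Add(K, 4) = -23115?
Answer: Mul(2, Pow(2469, Rational(1, 2))) ≈ 99.378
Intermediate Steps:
K = -23119 (K = Add(-4, -23115) = -23119)
Pow(Add(K, Add(9699, Mul(-1, -23296))), Rational(1, 2)) = Pow(Add(-23119, Add(9699, Mul(-1, -23296))), Rational(1, 2)) = Pow(Add(-23119, Add(9699, 23296)), Rational(1, 2)) = Pow(Add(-23119, 32995), Rational(1, 2)) = Pow(9876, Rational(1, 2)) = Mul(2, Pow(2469, Rational(1, 2)))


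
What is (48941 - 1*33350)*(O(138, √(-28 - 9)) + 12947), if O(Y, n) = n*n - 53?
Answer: 200453487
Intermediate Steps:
O(Y, n) = -53 + n² (O(Y, n) = n² - 53 = -53 + n²)
(48941 - 1*33350)*(O(138, √(-28 - 9)) + 12947) = (48941 - 1*33350)*((-53 + (√(-28 - 9))²) + 12947) = (48941 - 33350)*((-53 + (√(-37))²) + 12947) = 15591*((-53 + (I*√37)²) + 12947) = 15591*((-53 - 37) + 12947) = 15591*(-90 + 12947) = 15591*12857 = 200453487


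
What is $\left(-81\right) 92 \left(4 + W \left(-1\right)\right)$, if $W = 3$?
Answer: $-7452$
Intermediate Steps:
$\left(-81\right) 92 \left(4 + W \left(-1\right)\right) = \left(-81\right) 92 \left(4 + 3 \left(-1\right)\right) = - 7452 \left(4 - 3\right) = \left(-7452\right) 1 = -7452$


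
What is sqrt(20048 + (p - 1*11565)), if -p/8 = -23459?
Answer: 3*sqrt(21795) ≈ 442.89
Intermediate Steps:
p = 187672 (p = -8*(-23459) = 187672)
sqrt(20048 + (p - 1*11565)) = sqrt(20048 + (187672 - 1*11565)) = sqrt(20048 + (187672 - 11565)) = sqrt(20048 + 176107) = sqrt(196155) = 3*sqrt(21795)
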